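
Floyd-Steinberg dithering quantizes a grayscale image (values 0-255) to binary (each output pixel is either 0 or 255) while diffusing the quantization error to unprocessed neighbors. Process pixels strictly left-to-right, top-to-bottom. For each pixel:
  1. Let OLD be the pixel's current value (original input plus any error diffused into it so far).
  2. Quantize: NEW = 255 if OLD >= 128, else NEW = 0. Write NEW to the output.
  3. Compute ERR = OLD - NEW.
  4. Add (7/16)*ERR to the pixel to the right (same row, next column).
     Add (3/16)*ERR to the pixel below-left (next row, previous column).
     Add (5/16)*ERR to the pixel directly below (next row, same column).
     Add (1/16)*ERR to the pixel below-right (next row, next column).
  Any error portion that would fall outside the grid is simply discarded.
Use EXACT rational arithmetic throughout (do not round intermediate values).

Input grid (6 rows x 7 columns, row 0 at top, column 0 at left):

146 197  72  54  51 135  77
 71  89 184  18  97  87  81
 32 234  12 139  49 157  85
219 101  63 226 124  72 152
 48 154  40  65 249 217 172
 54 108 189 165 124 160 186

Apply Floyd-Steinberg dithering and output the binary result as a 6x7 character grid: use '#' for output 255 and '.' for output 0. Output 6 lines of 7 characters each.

Answer: ##...#.
..#.#..
.#.#.#.
#..#..#
.#..###
.###.##

Derivation:
(0,0): OLD=146 → NEW=255, ERR=-109
(0,1): OLD=2389/16 → NEW=255, ERR=-1691/16
(0,2): OLD=6595/256 → NEW=0, ERR=6595/256
(0,3): OLD=267349/4096 → NEW=0, ERR=267349/4096
(0,4): OLD=5213779/65536 → NEW=0, ERR=5213779/65536
(0,5): OLD=178054213/1048576 → NEW=255, ERR=-89332667/1048576
(0,6): OLD=666516963/16777216 → NEW=0, ERR=666516963/16777216
(1,0): OLD=4383/256 → NEW=0, ERR=4383/256
(1,1): OLD=125913/2048 → NEW=0, ERR=125913/2048
(1,2): OLD=14718157/65536 → NEW=255, ERR=-1993523/65536
(1,3): OLD=10909321/262144 → NEW=0, ERR=10909321/262144
(1,4): OLD=2150396603/16777216 → NEW=255, ERR=-2127793477/16777216
(1,5): OLD=2323497643/134217728 → NEW=0, ERR=2323497643/134217728
(1,6): OLD=205436756133/2147483648 → NEW=0, ERR=205436756133/2147483648
(2,0): OLD=1601635/32768 → NEW=0, ERR=1601635/32768
(2,1): OLD=283077233/1048576 → NEW=255, ERR=15690353/1048576
(2,2): OLD=347056531/16777216 → NEW=0, ERR=347056531/16777216
(2,3): OLD=18169592251/134217728 → NEW=255, ERR=-16055928389/134217728
(2,4): OLD=-39860236885/1073741824 → NEW=0, ERR=-39860236885/1073741824
(2,5): OLD=5366268122169/34359738368 → NEW=255, ERR=-3395465161671/34359738368
(2,6): OLD=39990743936031/549755813888 → NEW=0, ERR=39990743936031/549755813888
(3,0): OLD=3977542963/16777216 → NEW=255, ERR=-300647117/16777216
(3,1): OLD=14061943095/134217728 → NEW=0, ERR=14061943095/134217728
(3,2): OLD=100723956373/1073741824 → NEW=0, ERR=100723956373/1073741824
(3,3): OLD=962027975491/4294967296 → NEW=255, ERR=-133188684989/4294967296
(3,4): OLD=40036803508531/549755813888 → NEW=0, ERR=40036803508531/549755813888
(3,5): OLD=370751449873993/4398046511104 → NEW=0, ERR=370751449873993/4398046511104
(3,6): OLD=14456319480870231/70368744177664 → NEW=255, ERR=-3487710284434089/70368744177664
(4,0): OLD=133239159709/2147483648 → NEW=0, ERR=133239159709/2147483648
(4,1): OLD=7914890181497/34359738368 → NEW=255, ERR=-846843102343/34359738368
(4,2): OLD=32581492851383/549755813888 → NEW=0, ERR=32581492851383/549755813888
(4,3): OLD=443128407099405/4398046511104 → NEW=0, ERR=443128407099405/4398046511104
(4,4): OLD=11600528713234327/35184372088832 → NEW=255, ERR=2628513830582167/35184372088832
(4,5): OLD=305441169398708887/1125899906842624 → NEW=255, ERR=18336693153839767/1125899906842624
(4,6): OLD=3042728944120794705/18014398509481984 → NEW=255, ERR=-1550942675797111215/18014398509481984
(5,0): OLD=37805417419643/549755813888 → NEW=0, ERR=37805417419643/549755813888
(5,1): OLD=639361111794089/4398046511104 → NEW=255, ERR=-482140748537431/4398046511104
(5,2): OLD=6224478214035055/35184372088832 → NEW=255, ERR=-2747536668617105/35184372088832
(5,3): OLD=50674939476203979/281474976710656 → NEW=255, ERR=-21101179585013301/281474976710656
(5,4): OLD=2231965551367507289/18014398509481984 → NEW=0, ERR=2231965551367507289/18014398509481984
(5,5): OLD=29950262775010173641/144115188075855872 → NEW=255, ERR=-6799110184333073719/144115188075855872
(5,6): OLD=321602418115222600615/2305843009213693952 → NEW=255, ERR=-266387549234269357145/2305843009213693952
Row 0: ##...#.
Row 1: ..#.#..
Row 2: .#.#.#.
Row 3: #..#..#
Row 4: .#..###
Row 5: .###.##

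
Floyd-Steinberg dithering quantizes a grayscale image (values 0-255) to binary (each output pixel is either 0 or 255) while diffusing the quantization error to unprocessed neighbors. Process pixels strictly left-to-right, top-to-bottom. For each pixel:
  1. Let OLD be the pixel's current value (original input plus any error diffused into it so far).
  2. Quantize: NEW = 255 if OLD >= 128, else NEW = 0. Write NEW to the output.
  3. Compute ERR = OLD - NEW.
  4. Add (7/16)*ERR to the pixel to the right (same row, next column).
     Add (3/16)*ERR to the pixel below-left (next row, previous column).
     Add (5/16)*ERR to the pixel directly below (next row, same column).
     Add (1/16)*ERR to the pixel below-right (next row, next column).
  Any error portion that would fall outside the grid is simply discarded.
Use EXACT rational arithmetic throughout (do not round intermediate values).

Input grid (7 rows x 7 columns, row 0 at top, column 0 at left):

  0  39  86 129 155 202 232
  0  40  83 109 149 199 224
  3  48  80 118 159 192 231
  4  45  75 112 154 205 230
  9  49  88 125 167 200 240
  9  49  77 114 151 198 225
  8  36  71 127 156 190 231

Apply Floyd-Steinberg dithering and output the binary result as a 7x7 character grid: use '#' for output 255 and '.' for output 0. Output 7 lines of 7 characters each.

Answer: ...#.##
..#.###
...#.##
...#.##
..#.###
...#.##
..#.###

Derivation:
(0,0): OLD=0 → NEW=0, ERR=0
(0,1): OLD=39 → NEW=0, ERR=39
(0,2): OLD=1649/16 → NEW=0, ERR=1649/16
(0,3): OLD=44567/256 → NEW=255, ERR=-20713/256
(0,4): OLD=489889/4096 → NEW=0, ERR=489889/4096
(0,5): OLD=16667495/65536 → NEW=255, ERR=-44185/65536
(0,6): OLD=242960337/1048576 → NEW=255, ERR=-24426543/1048576
(1,0): OLD=117/16 → NEW=0, ERR=117/16
(1,1): OLD=9563/128 → NEW=0, ERR=9563/128
(1,2): OLD=553615/4096 → NEW=255, ERR=-490865/4096
(1,3): OLD=985535/16384 → NEW=0, ERR=985535/16384
(1,4): OLD=217588841/1048576 → NEW=255, ERR=-49798039/1048576
(1,5): OLD=1519338433/8388608 → NEW=255, ERR=-619756607/8388608
(1,6): OLD=24743757423/134217728 → NEW=255, ERR=-9481763217/134217728
(2,0): OLD=39513/2048 → NEW=0, ERR=39513/2048
(2,1): OLD=3786347/65536 → NEW=0, ERR=3786347/65536
(2,2): OLD=87843985/1048576 → NEW=0, ERR=87843985/1048576
(2,3): OLD=1317467513/8388608 → NEW=255, ERR=-821627527/8388608
(2,4): OLD=6121314301/67108864 → NEW=0, ERR=6121314301/67108864
(2,5): OLD=413615293427/2147483648 → NEW=255, ERR=-133993036813/2147483648
(2,6): OLD=6081949556565/34359738368 → NEW=255, ERR=-2679783727275/34359738368
(3,0): OLD=21875425/1048576 → NEW=0, ERR=21875425/1048576
(3,1): OLD=747386533/8388608 → NEW=0, ERR=747386533/8388608
(3,2): OLD=8415782283/67108864 → NEW=0, ERR=8415782283/67108864
(3,3): OLD=42572604283/268435456 → NEW=255, ERR=-25878436997/268435456
(3,4): OLD=4209301767649/34359738368 → NEW=0, ERR=4209301767649/34359738368
(3,5): OLD=63270186507915/274877906944 → NEW=255, ERR=-6823679762805/274877906944
(3,6): OLD=839442481411221/4398046511104 → NEW=255, ERR=-282059378920299/4398046511104
(4,0): OLD=4325136151/134217728 → NEW=0, ERR=4325136151/134217728
(4,1): OLD=248588322547/2147483648 → NEW=0, ERR=248588322547/2147483648
(4,2): OLD=5680548864013/34359738368 → NEW=255, ERR=-3081184419827/34359738368
(4,3): OLD=23762885975487/274877906944 → NEW=0, ERR=23762885975487/274877906944
(4,4): OLD=511107740557697/2199023255552 → NEW=255, ERR=-49643189608063/2199023255552
(4,5): OLD=12525462289493693/70368744177664 → NEW=255, ERR=-5418567475810627/70368744177664
(4,6): OLD=207974392978653371/1125899906842624 → NEW=255, ERR=-79130083266215749/1125899906842624
(5,0): OLD=1401013505033/34359738368 → NEW=0, ERR=1401013505033/34359738368
(5,1): OLD=24247938407339/274877906944 → NEW=0, ERR=24247938407339/274877906944
(5,2): OLD=244122868312889/2199023255552 → NEW=0, ERR=244122868312889/2199023255552
(5,3): OLD=3162134281821717/17592186044416 → NEW=255, ERR=-1323873159504363/17592186044416
(5,4): OLD=114827123512116771/1125899906842624 → NEW=0, ERR=114827123512116771/1125899906842624
(5,5): OLD=1837173904259712283/9007199254740992 → NEW=255, ERR=-459661905699240677/9007199254740992
(5,6): OLD=25349504009620496245/144115188075855872 → NEW=255, ERR=-11399868949722751115/144115188075855872
(6,0): OLD=163968727512169/4398046511104 → NEW=0, ERR=163968727512169/4398046511104
(6,1): OLD=7264957894089765/70368744177664 → NEW=0, ERR=7264957894089765/70368744177664
(6,2): OLD=160174251892743327/1125899906842624 → NEW=255, ERR=-126930224352125793/1125899906842624
(6,3): OLD=722574954155242369/9007199254740992 → NEW=0, ERR=722574954155242369/9007199254740992
(6,4): OLD=1879766886540057973/9007199254740992 → NEW=255, ERR=-417068923418894987/9007199254740992
(6,5): OLD=335123764832129051519/2305843009213693952 → NEW=255, ERR=-252866202517362906241/2305843009213693952
(6,6): OLD=5722669380595446800393/36893488147419103232 → NEW=255, ERR=-3685170096996424523767/36893488147419103232
Row 0: ...#.##
Row 1: ..#.###
Row 2: ...#.##
Row 3: ...#.##
Row 4: ..#.###
Row 5: ...#.##
Row 6: ..#.###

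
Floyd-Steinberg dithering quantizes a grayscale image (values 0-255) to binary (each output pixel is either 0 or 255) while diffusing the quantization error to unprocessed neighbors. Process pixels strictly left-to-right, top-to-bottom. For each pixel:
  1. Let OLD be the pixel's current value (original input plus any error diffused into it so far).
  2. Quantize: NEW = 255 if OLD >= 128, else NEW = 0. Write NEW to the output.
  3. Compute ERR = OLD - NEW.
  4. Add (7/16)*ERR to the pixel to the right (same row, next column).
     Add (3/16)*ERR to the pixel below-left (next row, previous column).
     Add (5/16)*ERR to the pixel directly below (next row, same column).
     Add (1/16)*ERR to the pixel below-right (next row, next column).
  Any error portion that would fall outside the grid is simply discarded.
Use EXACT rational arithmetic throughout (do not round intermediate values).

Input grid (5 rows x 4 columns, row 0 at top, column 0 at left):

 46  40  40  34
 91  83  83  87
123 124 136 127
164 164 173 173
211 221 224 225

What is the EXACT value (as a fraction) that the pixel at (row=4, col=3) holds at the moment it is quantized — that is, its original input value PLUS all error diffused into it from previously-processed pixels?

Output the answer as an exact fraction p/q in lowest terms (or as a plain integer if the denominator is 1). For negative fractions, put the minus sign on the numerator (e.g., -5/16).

Answer: 1435171043312407/8796093022208

Derivation:
(0,0): OLD=46 → NEW=0, ERR=46
(0,1): OLD=481/8 → NEW=0, ERR=481/8
(0,2): OLD=8487/128 → NEW=0, ERR=8487/128
(0,3): OLD=129041/2048 → NEW=0, ERR=129041/2048
(1,0): OLD=14931/128 → NEW=0, ERR=14931/128
(1,1): OLD=172165/1024 → NEW=255, ERR=-88955/1024
(1,2): OLD=2663593/32768 → NEW=0, ERR=2663593/32768
(1,3): OLD=76754159/524288 → NEW=255, ERR=-56939281/524288
(2,0): OLD=2345607/16384 → NEW=255, ERR=-1832313/16384
(2,1): OLD=36939645/524288 → NEW=0, ERR=36939645/524288
(2,2): OLD=174519105/1048576 → NEW=255, ERR=-92867775/1048576
(2,3): OLD=996474173/16777216 → NEW=0, ERR=996474173/16777216
(3,0): OLD=1193380567/8388608 → NEW=255, ERR=-945714473/8388608
(3,1): OLD=15179906825/134217728 → NEW=0, ERR=15179906825/134217728
(3,2): OLD=451710572151/2147483648 → NEW=255, ERR=-95897758089/2147483648
(3,3): OLD=5720500698561/34359738368 → NEW=255, ERR=-3041232585279/34359738368
(4,0): OLD=423001612363/2147483648 → NEW=255, ERR=-124606717877/2147483648
(4,1): OLD=3702925760417/17179869184 → NEW=255, ERR=-677940881503/17179869184
(4,2): OLD=100744667714113/549755813888 → NEW=255, ERR=-39443064827327/549755813888
(4,3): OLD=1435171043312407/8796093022208 → NEW=255, ERR=-807832677350633/8796093022208
Target (4,3): original=225, with diffused error = 1435171043312407/8796093022208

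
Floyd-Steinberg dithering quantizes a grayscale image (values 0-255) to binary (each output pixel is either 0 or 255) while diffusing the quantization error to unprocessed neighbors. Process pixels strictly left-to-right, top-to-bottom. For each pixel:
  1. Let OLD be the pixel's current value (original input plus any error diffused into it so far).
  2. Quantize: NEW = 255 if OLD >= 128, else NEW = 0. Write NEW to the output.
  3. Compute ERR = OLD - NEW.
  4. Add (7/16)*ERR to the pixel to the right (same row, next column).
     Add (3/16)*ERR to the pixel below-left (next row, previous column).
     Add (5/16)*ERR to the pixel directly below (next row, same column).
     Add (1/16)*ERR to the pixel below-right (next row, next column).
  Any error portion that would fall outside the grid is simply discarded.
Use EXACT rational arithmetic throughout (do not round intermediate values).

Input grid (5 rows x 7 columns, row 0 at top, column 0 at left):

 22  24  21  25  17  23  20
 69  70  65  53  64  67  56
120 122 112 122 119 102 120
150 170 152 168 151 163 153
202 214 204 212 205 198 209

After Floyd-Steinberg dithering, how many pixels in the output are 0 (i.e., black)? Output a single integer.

(0,0): OLD=22 → NEW=0, ERR=22
(0,1): OLD=269/8 → NEW=0, ERR=269/8
(0,2): OLD=4571/128 → NEW=0, ERR=4571/128
(0,3): OLD=83197/2048 → NEW=0, ERR=83197/2048
(0,4): OLD=1139435/32768 → NEW=0, ERR=1139435/32768
(0,5): OLD=20034669/524288 → NEW=0, ERR=20034669/524288
(0,6): OLD=308014843/8388608 → NEW=0, ERR=308014843/8388608
(1,0): OLD=10519/128 → NEW=0, ERR=10519/128
(1,1): OLD=127521/1024 → NEW=0, ERR=127521/1024
(1,2): OLD=4599349/32768 → NEW=255, ERR=-3756491/32768
(1,3): OLD=3184017/131072 → NEW=0, ERR=3184017/131072
(1,4): OLD=798580627/8388608 → NEW=0, ERR=798580627/8388608
(1,5): OLD=8700582787/67108864 → NEW=255, ERR=-8412177533/67108864
(1,6): OLD=16129330765/1073741824 → NEW=0, ERR=16129330765/1073741824
(2,0): OLD=2769403/16384 → NEW=255, ERR=-1408517/16384
(2,1): OLD=56070649/524288 → NEW=0, ERR=56070649/524288
(2,2): OLD=1134998315/8388608 → NEW=255, ERR=-1004096725/8388608
(2,3): OLD=5899425683/67108864 → NEW=0, ERR=5899425683/67108864
(2,4): OLD=88704083011/536870912 → NEW=255, ERR=-48197999549/536870912
(2,5): OLD=555206772993/17179869184 → NEW=0, ERR=555206772993/17179869184
(2,6): OLD=36008625256983/274877906944 → NEW=255, ERR=-34085241013737/274877906944
(3,0): OLD=1201140427/8388608 → NEW=255, ERR=-937954613/8388608
(3,1): OLD=8501766255/67108864 → NEW=0, ERR=8501766255/67108864
(3,2): OLD=103716286077/536870912 → NEW=255, ERR=-33185796483/536870912
(3,3): OLD=309482318587/2147483648 → NEW=255, ERR=-238126011653/2147483648
(3,4): OLD=23635700661963/274877906944 → NEW=0, ERR=23635700661963/274877906944
(3,5): OLD=399907464486417/2199023255552 → NEW=255, ERR=-160843465679343/2199023255552
(3,6): OLD=2964961496229519/35184372088832 → NEW=0, ERR=2964961496229519/35184372088832
(4,0): OLD=204882962693/1073741824 → NEW=255, ERR=-68921202427/1073741824
(4,1): OLD=3555011919425/17179869184 → NEW=255, ERR=-825854722495/17179869184
(4,2): OLD=41445810403439/274877906944 → NEW=255, ERR=-28648055867281/274877906944
(4,3): OLD=316682398005877/2199023255552 → NEW=255, ERR=-244068532159883/2199023255552
(4,4): OLD=2861686573299599/17592186044416 → NEW=255, ERR=-1624320868026481/17592186044416
(4,5): OLD=87776375544121423/562949953421312 → NEW=255, ERR=-55775862578313137/562949953421312
(4,6): OLD=1688094598677125081/9007199254740992 → NEW=255, ERR=-608741211281827879/9007199254740992
Output grid:
  Row 0: .......  (7 black, running=7)
  Row 1: ..#..#.  (5 black, running=12)
  Row 2: #.#.#.#  (3 black, running=15)
  Row 3: #.##.#.  (3 black, running=18)
  Row 4: #######  (0 black, running=18)

Answer: 18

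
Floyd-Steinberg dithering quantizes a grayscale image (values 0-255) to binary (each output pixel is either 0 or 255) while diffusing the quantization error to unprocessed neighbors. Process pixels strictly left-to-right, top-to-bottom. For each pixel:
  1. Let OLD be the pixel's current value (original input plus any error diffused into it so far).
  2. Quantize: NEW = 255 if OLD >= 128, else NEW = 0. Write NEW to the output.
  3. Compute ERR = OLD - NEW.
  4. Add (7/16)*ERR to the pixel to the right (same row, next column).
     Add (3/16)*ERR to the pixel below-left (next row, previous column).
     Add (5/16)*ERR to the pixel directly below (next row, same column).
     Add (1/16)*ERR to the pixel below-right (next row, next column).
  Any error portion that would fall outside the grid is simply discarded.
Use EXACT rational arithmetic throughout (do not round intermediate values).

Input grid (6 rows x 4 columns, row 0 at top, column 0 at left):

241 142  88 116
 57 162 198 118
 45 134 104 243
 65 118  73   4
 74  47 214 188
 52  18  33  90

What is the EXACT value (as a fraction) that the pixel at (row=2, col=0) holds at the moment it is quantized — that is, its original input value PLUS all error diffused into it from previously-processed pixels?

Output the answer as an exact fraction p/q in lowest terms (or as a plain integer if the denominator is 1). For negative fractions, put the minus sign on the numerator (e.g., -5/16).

(0,0): OLD=241 → NEW=255, ERR=-14
(0,1): OLD=1087/8 → NEW=255, ERR=-953/8
(0,2): OLD=4593/128 → NEW=0, ERR=4593/128
(0,3): OLD=269719/2048 → NEW=255, ERR=-252521/2048
(1,0): OLD=3877/128 → NEW=0, ERR=3877/128
(1,1): OLD=147331/1024 → NEW=255, ERR=-113789/1024
(1,2): OLD=4260927/32768 → NEW=255, ERR=-4094913/32768
(1,3): OLD=14175721/524288 → NEW=0, ERR=14175721/524288
(2,0): OLD=550993/16384 → NEW=0, ERR=550993/16384
Target (2,0): original=45, with diffused error = 550993/16384

Answer: 550993/16384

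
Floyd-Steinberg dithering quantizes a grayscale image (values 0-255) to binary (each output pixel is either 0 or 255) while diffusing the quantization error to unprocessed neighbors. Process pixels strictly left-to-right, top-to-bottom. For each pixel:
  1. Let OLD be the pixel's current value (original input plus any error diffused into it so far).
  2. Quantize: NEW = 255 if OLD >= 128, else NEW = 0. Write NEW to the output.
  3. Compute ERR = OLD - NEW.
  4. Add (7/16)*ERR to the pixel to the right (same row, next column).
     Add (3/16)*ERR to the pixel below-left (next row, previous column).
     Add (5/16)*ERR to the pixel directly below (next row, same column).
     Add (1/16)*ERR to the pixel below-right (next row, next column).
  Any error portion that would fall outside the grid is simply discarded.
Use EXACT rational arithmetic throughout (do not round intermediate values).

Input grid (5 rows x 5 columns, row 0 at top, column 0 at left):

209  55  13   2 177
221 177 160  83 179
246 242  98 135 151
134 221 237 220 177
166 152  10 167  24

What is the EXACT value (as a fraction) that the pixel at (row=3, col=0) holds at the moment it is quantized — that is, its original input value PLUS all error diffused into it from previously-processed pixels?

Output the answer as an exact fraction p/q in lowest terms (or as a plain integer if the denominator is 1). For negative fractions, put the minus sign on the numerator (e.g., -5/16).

Answer: 899496433/8388608

Derivation:
(0,0): OLD=209 → NEW=255, ERR=-46
(0,1): OLD=279/8 → NEW=0, ERR=279/8
(0,2): OLD=3617/128 → NEW=0, ERR=3617/128
(0,3): OLD=29415/2048 → NEW=0, ERR=29415/2048
(0,4): OLD=6005841/32768 → NEW=255, ERR=-2349999/32768
(1,0): OLD=27285/128 → NEW=255, ERR=-5355/128
(1,1): OLD=176147/1024 → NEW=255, ERR=-84973/1024
(1,2): OLD=4502287/32768 → NEW=255, ERR=-3853553/32768
(1,3): OLD=3192547/131072 → NEW=0, ERR=3192547/131072
(1,4): OLD=352620617/2097152 → NEW=255, ERR=-182153143/2097152
(2,0): OLD=3561345/16384 → NEW=255, ERR=-616575/16384
(2,1): OLD=91718427/524288 → NEW=255, ERR=-41975013/524288
(2,2): OLD=214778641/8388608 → NEW=0, ERR=214778641/8388608
(2,3): OLD=17472111523/134217728 → NEW=255, ERR=-16753409117/134217728
(2,4): OLD=151976329397/2147483648 → NEW=0, ERR=151976329397/2147483648
(3,0): OLD=899496433/8388608 → NEW=0, ERR=899496433/8388608
Target (3,0): original=134, with diffused error = 899496433/8388608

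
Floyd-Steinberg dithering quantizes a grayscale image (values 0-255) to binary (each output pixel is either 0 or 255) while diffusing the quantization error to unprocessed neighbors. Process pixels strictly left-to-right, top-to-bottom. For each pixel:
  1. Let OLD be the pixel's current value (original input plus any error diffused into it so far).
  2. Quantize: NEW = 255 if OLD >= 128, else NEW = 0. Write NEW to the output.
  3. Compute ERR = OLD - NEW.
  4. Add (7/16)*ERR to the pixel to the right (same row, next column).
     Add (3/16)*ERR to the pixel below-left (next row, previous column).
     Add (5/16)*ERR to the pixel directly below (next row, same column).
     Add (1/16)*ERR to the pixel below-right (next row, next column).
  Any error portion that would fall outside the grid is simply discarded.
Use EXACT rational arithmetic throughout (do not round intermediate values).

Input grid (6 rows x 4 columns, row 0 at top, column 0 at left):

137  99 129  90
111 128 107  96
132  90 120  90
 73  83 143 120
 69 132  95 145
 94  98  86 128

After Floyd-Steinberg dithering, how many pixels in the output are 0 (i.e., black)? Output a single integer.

(0,0): OLD=137 → NEW=255, ERR=-118
(0,1): OLD=379/8 → NEW=0, ERR=379/8
(0,2): OLD=19165/128 → NEW=255, ERR=-13475/128
(0,3): OLD=89995/2048 → NEW=0, ERR=89995/2048
(1,0): OLD=10625/128 → NEW=0, ERR=10625/128
(1,1): OLD=155655/1024 → NEW=255, ERR=-105465/1024
(1,2): OLD=1318675/32768 → NEW=0, ERR=1318675/32768
(1,3): OLD=63312373/524288 → NEW=0, ERR=63312373/524288
(2,0): OLD=2271293/16384 → NEW=255, ERR=-1906627/16384
(2,1): OLD=10294767/524288 → NEW=0, ERR=10294767/524288
(2,2): OLD=165016171/1048576 → NEW=255, ERR=-102370709/1048576
(2,3): OLD=1468675807/16777216 → NEW=0, ERR=1468675807/16777216
(3,0): OLD=338192365/8388608 → NEW=0, ERR=338192365/8388608
(3,1): OLD=10897909299/134217728 → NEW=0, ERR=10897909299/134217728
(3,2): OLD=355741952717/2147483648 → NEW=255, ERR=-191866377523/2147483648
(3,3): OLD=3510401265947/34359738368 → NEW=0, ERR=3510401265947/34359738368
(4,0): OLD=207925488809/2147483648 → NEW=0, ERR=207925488809/2147483648
(4,1): OLD=3186887371515/17179869184 → NEW=255, ERR=-1193979270405/17179869184
(4,2): OLD=33482850910235/549755813888 → NEW=0, ERR=33482850910235/549755813888
(4,3): OLD=1741527753221677/8796093022208 → NEW=255, ERR=-501475967441363/8796093022208
(5,0): OLD=30573604993881/274877906944 → NEW=0, ERR=30573604993881/274877906944
(5,1): OLD=1252688380691727/8796093022208 → NEW=255, ERR=-990315339971313/8796093022208
(5,2): OLD=179190606337699/4398046511104 → NEW=0, ERR=179190606337699/4398046511104
(5,3): OLD=18551412775566715/140737488355328 → NEW=255, ERR=-17336646755041925/140737488355328
Output grid:
  Row 0: #.#.  (2 black, running=2)
  Row 1: .#..  (3 black, running=5)
  Row 2: #.#.  (2 black, running=7)
  Row 3: ..#.  (3 black, running=10)
  Row 4: .#.#  (2 black, running=12)
  Row 5: .#.#  (2 black, running=14)

Answer: 14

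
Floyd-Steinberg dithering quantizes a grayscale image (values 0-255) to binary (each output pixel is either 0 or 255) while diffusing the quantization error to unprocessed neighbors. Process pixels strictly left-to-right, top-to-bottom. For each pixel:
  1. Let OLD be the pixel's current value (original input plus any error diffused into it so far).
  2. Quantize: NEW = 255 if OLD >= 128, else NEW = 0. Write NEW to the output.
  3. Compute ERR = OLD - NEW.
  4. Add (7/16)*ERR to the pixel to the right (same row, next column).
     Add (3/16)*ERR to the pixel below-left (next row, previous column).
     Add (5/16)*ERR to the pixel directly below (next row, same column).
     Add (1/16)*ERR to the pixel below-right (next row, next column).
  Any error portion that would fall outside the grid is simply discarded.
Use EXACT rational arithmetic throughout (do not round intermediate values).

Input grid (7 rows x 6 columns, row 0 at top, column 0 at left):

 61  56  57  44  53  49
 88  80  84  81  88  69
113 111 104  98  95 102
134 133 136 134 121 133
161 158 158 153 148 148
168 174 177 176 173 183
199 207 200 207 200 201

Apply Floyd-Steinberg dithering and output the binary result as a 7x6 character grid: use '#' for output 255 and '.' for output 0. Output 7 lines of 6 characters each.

(0,0): OLD=61 → NEW=0, ERR=61
(0,1): OLD=1323/16 → NEW=0, ERR=1323/16
(0,2): OLD=23853/256 → NEW=0, ERR=23853/256
(0,3): OLD=347195/4096 → NEW=0, ERR=347195/4096
(0,4): OLD=5903773/65536 → NEW=0, ERR=5903773/65536
(0,5): OLD=92706635/1048576 → NEW=0, ERR=92706635/1048576
(1,0): OLD=31377/256 → NEW=0, ERR=31377/256
(1,1): OLD=370167/2048 → NEW=255, ERR=-152073/2048
(1,2): OLD=6664515/65536 → NEW=0, ERR=6664515/65536
(1,3): OLD=45794887/262144 → NEW=255, ERR=-21051833/262144
(1,4): OLD=1726247349/16777216 → NEW=0, ERR=1726247349/16777216
(1,5): OLD=39533674595/268435456 → NEW=255, ERR=-28917366685/268435456
(2,0): OLD=4501645/32768 → NEW=255, ERR=-3854195/32768
(2,1): OLD=66127583/1048576 → NEW=0, ERR=66127583/1048576
(2,2): OLD=2410401373/16777216 → NEW=255, ERR=-1867788707/16777216
(2,3): OLD=6690212533/134217728 → NEW=0, ERR=6690212533/134217728
(2,4): OLD=531475479455/4294967296 → NEW=0, ERR=531475479455/4294967296
(2,5): OLD=8858244969801/68719476736 → NEW=255, ERR=-8665221597879/68719476736
(3,0): OLD=1829858493/16777216 → NEW=0, ERR=1829858493/16777216
(3,1): OLD=23112208889/134217728 → NEW=255, ERR=-11113311751/134217728
(3,2): OLD=84044006907/1073741824 → NEW=0, ERR=84044006907/1073741824
(3,3): OLD=13748348610673/68719476736 → NEW=255, ERR=-3775117957007/68719476736
(3,4): OLD=63281421820753/549755813888 → NEW=0, ERR=63281421820753/549755813888
(3,5): OLD=1334270322154015/8796093022208 → NEW=255, ERR=-908733398509025/8796093022208
(4,0): OLD=385599271795/2147483648 → NEW=255, ERR=-162009058445/2147483648
(4,1): OLD=4144196241495/34359738368 → NEW=0, ERR=4144196241495/34359738368
(4,2): OLD=241620297292245/1099511627776 → NEW=255, ERR=-38755167790635/1099511627776
(4,3): OLD=2584058447697929/17592186044416 → NEW=255, ERR=-1901948993628151/17592186044416
(4,4): OLD=32050850501052569/281474976710656 → NEW=0, ERR=32050850501052569/281474976710656
(4,5): OLD=777891442568982927/4503599627370496 → NEW=255, ERR=-370526462410493553/4503599627370496
(5,0): OLD=91830840782069/549755813888 → NEW=255, ERR=-48356891759371/549755813888
(5,1): OLD=2847901144440645/17592186044416 → NEW=255, ERR=-1638106296885435/17592186044416
(5,2): OLD=15834947435549127/140737488355328 → NEW=0, ERR=15834947435549127/140737488355328
(5,3): OLD=948398107573398141/4503599627370496 → NEW=255, ERR=-200019797406078339/4503599627370496
(5,4): OLD=1503926862150362845/9007199254740992 → NEW=255, ERR=-792908947808590115/9007199254740992
(5,5): OLD=18143079375150240449/144115188075855872 → NEW=0, ERR=18143079375150240449/144115188075855872
(6,0): OLD=43362098793264879/281474976710656 → NEW=255, ERR=-28414020267952401/281474976710656
(6,1): OLD=672549433271687875/4503599627370496 → NEW=255, ERR=-475868471707788605/4503599627370496
(6,2): OLD=3148654122774505227/18014398509481984 → NEW=255, ERR=-1445017497143400693/18014398509481984
(6,3): OLD=42817589020177706943/288230376151711744 → NEW=255, ERR=-30681156898508787777/288230376151711744
(6,4): OLD=676760882963454076959/4611686018427387904 → NEW=255, ERR=-499219051735529838561/4611686018427387904
(6,5): OLD=13833572191859810962297/73786976294838206464 → NEW=255, ERR=-4982106763323931686023/73786976294838206464
Row 0: ......
Row 1: .#.#.#
Row 2: #.#..#
Row 3: .#.#.#
Row 4: #.##.#
Row 5: ##.##.
Row 6: ######

Answer: ......
.#.#.#
#.#..#
.#.#.#
#.##.#
##.##.
######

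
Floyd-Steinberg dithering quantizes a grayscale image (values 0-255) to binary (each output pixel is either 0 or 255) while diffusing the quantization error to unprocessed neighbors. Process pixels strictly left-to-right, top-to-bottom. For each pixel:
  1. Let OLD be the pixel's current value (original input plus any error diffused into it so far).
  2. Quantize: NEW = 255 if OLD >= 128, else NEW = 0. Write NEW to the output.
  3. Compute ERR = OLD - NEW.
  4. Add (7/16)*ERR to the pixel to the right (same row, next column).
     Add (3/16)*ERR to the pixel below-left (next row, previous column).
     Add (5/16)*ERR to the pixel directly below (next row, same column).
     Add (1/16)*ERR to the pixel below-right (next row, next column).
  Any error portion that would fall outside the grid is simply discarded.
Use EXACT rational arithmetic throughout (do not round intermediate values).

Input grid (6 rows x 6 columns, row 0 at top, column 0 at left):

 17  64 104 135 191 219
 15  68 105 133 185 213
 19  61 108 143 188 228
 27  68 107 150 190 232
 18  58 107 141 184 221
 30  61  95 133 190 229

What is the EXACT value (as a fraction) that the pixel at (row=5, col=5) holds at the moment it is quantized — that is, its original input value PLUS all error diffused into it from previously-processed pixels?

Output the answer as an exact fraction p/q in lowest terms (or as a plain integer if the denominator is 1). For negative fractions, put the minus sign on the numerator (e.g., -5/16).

(0,0): OLD=17 → NEW=0, ERR=17
(0,1): OLD=1143/16 → NEW=0, ERR=1143/16
(0,2): OLD=34625/256 → NEW=255, ERR=-30655/256
(0,3): OLD=338375/4096 → NEW=0, ERR=338375/4096
(0,4): OLD=14886001/65536 → NEW=255, ERR=-1825679/65536
(0,5): OLD=216858391/1048576 → NEW=255, ERR=-50528489/1048576
(1,0): OLD=8629/256 → NEW=0, ERR=8629/256
(1,1): OLD=171379/2048 → NEW=0, ERR=171379/2048
(1,2): OLD=8135919/65536 → NEW=0, ERR=8135919/65536
(1,3): OLD=52539331/262144 → NEW=255, ERR=-14307389/262144
(1,4): OLD=2492162281/16777216 → NEW=255, ERR=-1786027799/16777216
(1,5): OLD=40164904591/268435456 → NEW=255, ERR=-28286136689/268435456
(2,0): OLD=1481889/32768 → NEW=0, ERR=1481889/32768
(2,1): OLD=138747003/1048576 → NEW=255, ERR=-128639877/1048576
(2,2): OLD=1478391089/16777216 → NEW=0, ERR=1478391089/16777216
(2,3): OLD=20440677609/134217728 → NEW=255, ERR=-13784843031/134217728
(2,4): OLD=372074648891/4294967296 → NEW=0, ERR=372074648891/4294967296
(2,5): OLD=15552449186381/68719476736 → NEW=255, ERR=-1971017381299/68719476736
(3,0): OLD=304167441/16777216 → NEW=0, ERR=304167441/16777216
(3,1): OLD=7642746685/134217728 → NEW=0, ERR=7642746685/134217728
(3,2): OLD=142297593671/1073741824 → NEW=255, ERR=-131506571449/1073741824
(3,3): OLD=5914854690325/68719476736 → NEW=0, ERR=5914854690325/68719476736
(3,4): OLD=133553136122613/549755813888 → NEW=255, ERR=-6634596418827/549755813888
(3,5): OLD=1963036266026555/8796093022208 → NEW=255, ERR=-279967454636485/8796093022208
(4,0): OLD=73749643359/2147483648 → NEW=0, ERR=73749643359/2147483648
(4,1): OLD=2370426067411/34359738368 → NEW=0, ERR=2370426067411/34359738368
(4,2): OLD=130409256625801/1099511627776 → NEW=0, ERR=130409256625801/1099511627776
(4,3): OLD=3692081096192525/17592186044416 → NEW=255, ERR=-793926345133555/17592186044416
(4,4): OLD=45006773944717789/281474976710656 → NEW=255, ERR=-26769345116499491/281474976710656
(4,5): OLD=759718395725106155/4503599627370496 → NEW=255, ERR=-388699509254370325/4503599627370496
(5,0): OLD=29503924087593/549755813888 → NEW=0, ERR=29503924087593/549755813888
(5,1): OLD=2294434043998649/17592186044416 → NEW=255, ERR=-2191573397327431/17592186044416
(5,2): OLD=10331864323699075/140737488355328 → NEW=0, ERR=10331864323699075/140737488355328
(5,3): OLD=633187477708085201/4503599627370496 → NEW=255, ERR=-515230427271391279/4503599627370496
(5,4): OLD=821679824358663569/9007199254740992 → NEW=0, ERR=821679824358663569/9007199254740992
(5,5): OLD=34010522703609952709/144115188075855872 → NEW=255, ERR=-2738850255733294651/144115188075855872
Target (5,5): original=229, with diffused error = 34010522703609952709/144115188075855872

Answer: 34010522703609952709/144115188075855872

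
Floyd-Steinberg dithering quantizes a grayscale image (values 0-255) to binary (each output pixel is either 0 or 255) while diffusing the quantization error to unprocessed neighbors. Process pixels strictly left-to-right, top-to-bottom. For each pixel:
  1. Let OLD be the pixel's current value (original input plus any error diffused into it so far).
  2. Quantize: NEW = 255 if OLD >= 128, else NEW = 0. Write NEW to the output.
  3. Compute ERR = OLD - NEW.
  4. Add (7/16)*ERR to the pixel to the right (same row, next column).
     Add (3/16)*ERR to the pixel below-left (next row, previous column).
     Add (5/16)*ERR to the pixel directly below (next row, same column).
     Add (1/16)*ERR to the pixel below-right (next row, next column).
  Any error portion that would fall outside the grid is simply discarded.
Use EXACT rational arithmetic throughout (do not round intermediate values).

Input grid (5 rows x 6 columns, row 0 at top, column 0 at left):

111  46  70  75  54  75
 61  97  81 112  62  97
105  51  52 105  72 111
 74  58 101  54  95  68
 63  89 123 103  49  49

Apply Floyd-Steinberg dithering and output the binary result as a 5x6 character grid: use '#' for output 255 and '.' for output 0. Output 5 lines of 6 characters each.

Answer: ......
.#.#.#
#..#..
..#.#.
.#....

Derivation:
(0,0): OLD=111 → NEW=0, ERR=111
(0,1): OLD=1513/16 → NEW=0, ERR=1513/16
(0,2): OLD=28511/256 → NEW=0, ERR=28511/256
(0,3): OLD=506777/4096 → NEW=0, ERR=506777/4096
(0,4): OLD=7086383/65536 → NEW=0, ERR=7086383/65536
(0,5): OLD=128247881/1048576 → NEW=0, ERR=128247881/1048576
(1,0): OLD=29035/256 → NEW=0, ERR=29035/256
(1,1): OLD=417773/2048 → NEW=255, ERR=-104467/2048
(1,2): OLD=8034417/65536 → NEW=0, ERR=8034417/65536
(1,3): OLD=60695389/262144 → NEW=255, ERR=-6151331/262144
(1,4): OLD=1949339319/16777216 → NEW=0, ERR=1949339319/16777216
(1,5): OLD=51757558993/268435456 → NEW=255, ERR=-16693482287/268435456
(2,0): OLD=4288639/32768 → NEW=255, ERR=-4067201/32768
(2,1): OLD=11358053/1048576 → NEW=0, ERR=11358053/1048576
(2,2): OLD=1467371887/16777216 → NEW=0, ERR=1467371887/16777216
(2,3): OLD=22196864439/134217728 → NEW=255, ERR=-12028656201/134217728
(2,4): OLD=240404194213/4294967296 → NEW=0, ERR=240404194213/4294967296
(2,5): OLD=8474243559891/68719476736 → NEW=0, ERR=8474243559891/68719476736
(3,0): OLD=624835983/16777216 → NEW=0, ERR=624835983/16777216
(3,1): OLD=11585730659/134217728 → NEW=0, ERR=11585730659/134217728
(3,2): OLD=161029350361/1073741824 → NEW=255, ERR=-112774814759/1073741824
(3,3): OLD=-274568275957/68719476736 → NEW=0, ERR=-274568275957/68719476736
(3,4): OLD=70514010474411/549755813888 → NEW=255, ERR=-69673722067029/549755813888
(3,5): OLD=480159750295845/8796093022208 → NEW=0, ERR=480159750295845/8796093022208
(4,0): OLD=195042101121/2147483648 → NEW=0, ERR=195042101121/2147483648
(4,1): OLD=4753499992589/34359738368 → NEW=255, ERR=-4008233291251/34359738368
(4,2): OLD=48144912685591/1099511627776 → NEW=0, ERR=48144912685591/1099511627776
(4,3): OLD=1593520346582035/17592186044416 → NEW=0, ERR=1593520346582035/17592186044416
(4,4): OLD=16609789777301827/281474976710656 → NEW=0, ERR=16609789777301827/281474976710656
(4,5): OLD=378097524531283445/4503599627370496 → NEW=0, ERR=378097524531283445/4503599627370496
Row 0: ......
Row 1: .#.#.#
Row 2: #..#..
Row 3: ..#.#.
Row 4: .#....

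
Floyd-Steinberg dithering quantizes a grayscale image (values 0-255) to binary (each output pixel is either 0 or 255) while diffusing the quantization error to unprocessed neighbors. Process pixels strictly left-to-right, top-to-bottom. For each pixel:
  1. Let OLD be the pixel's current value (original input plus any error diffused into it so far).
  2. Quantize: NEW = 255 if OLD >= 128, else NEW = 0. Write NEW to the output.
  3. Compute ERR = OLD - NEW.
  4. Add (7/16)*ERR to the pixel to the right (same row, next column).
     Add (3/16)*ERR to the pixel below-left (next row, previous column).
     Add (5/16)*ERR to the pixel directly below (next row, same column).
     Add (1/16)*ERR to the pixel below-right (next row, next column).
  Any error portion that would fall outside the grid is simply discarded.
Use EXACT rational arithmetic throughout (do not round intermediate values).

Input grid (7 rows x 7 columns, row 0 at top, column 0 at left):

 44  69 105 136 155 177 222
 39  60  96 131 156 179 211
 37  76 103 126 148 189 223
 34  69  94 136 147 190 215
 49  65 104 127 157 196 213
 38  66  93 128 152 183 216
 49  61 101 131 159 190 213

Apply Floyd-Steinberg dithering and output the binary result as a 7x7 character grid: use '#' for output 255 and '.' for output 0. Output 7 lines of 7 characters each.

(0,0): OLD=44 → NEW=0, ERR=44
(0,1): OLD=353/4 → NEW=0, ERR=353/4
(0,2): OLD=9191/64 → NEW=255, ERR=-7129/64
(0,3): OLD=89361/1024 → NEW=0, ERR=89361/1024
(0,4): OLD=3165047/16384 → NEW=255, ERR=-1012873/16384
(0,5): OLD=39309377/262144 → NEW=255, ERR=-27537343/262144
(0,6): OLD=738374087/4194304 → NEW=255, ERR=-331173433/4194304
(1,0): OLD=4435/64 → NEW=0, ERR=4435/64
(1,1): OLD=51077/512 → NEW=0, ERR=51077/512
(1,2): OLD=2076073/16384 → NEW=0, ERR=2076073/16384
(1,3): OLD=12789653/65536 → NEW=255, ERR=-3922027/65536
(1,4): OLD=403729215/4194304 → NEW=0, ERR=403729215/4194304
(1,5): OLD=5691393967/33554432 → NEW=255, ERR=-2864986193/33554432
(1,6): OLD=76453141857/536870912 → NEW=255, ERR=-60448940703/536870912
(2,0): OLD=633735/8192 → NEW=0, ERR=633735/8192
(2,1): OLD=44331133/262144 → NEW=255, ERR=-22515587/262144
(2,2): OLD=419577143/4194304 → NEW=0, ERR=419577143/4194304
(2,3): OLD=5940185279/33554432 → NEW=255, ERR=-2616194881/33554432
(2,4): OLD=33344831503/268435456 → NEW=0, ERR=33344831503/268435456
(2,5): OLD=1731456900901/8589934592 → NEW=255, ERR=-458976420059/8589934592
(2,6): OLD=21866699962195/137438953472 → NEW=255, ERR=-13180233173165/137438953472
(3,0): OLD=176457175/4194304 → NEW=0, ERR=176457175/4194304
(3,1): OLD=2823834315/33554432 → NEW=0, ERR=2823834315/33554432
(3,2): OLD=38142605937/268435456 → NEW=255, ERR=-30308435343/268435456
(3,3): OLD=98549035319/1073741824 → NEW=0, ERR=98549035319/1073741824
(3,4): OLD=29010770029015/137438953472 → NEW=255, ERR=-6036163106345/137438953472
(3,5): OLD=158187508707893/1099511627776 → NEW=255, ERR=-122187956374987/1099511627776
(3,6): OLD=2341045996230379/17592186044416 → NEW=255, ERR=-2144961445095701/17592186044416
(4,0): OLD=41836464633/536870912 → NEW=0, ERR=41836464633/536870912
(4,1): OLD=917843652453/8589934592 → NEW=0, ERR=917843652453/8589934592
(4,2): OLD=18957285505675/137438953472 → NEW=255, ERR=-16089647629685/137438953472
(4,3): OLD=98046697218409/1099511627776 → NEW=0, ERR=98046697218409/1099511627776
(4,4): OLD=1470601954145035/8796093022208 → NEW=255, ERR=-772401766518005/8796093022208
(4,5): OLD=27372920981138283/281474976710656 → NEW=0, ERR=27372920981138283/281474976710656
(4,6): OLD=948000135058230877/4503599627370496 → NEW=255, ERR=-200417769921245603/4503599627370496
(5,0): OLD=11323128359935/137438953472 → NEW=0, ERR=11323128359935/137438953472
(5,1): OLD=130133058819605/1099511627776 → NEW=0, ERR=130133058819605/1099511627776
(5,2): OLD=1157521443924867/8796093022208 → NEW=255, ERR=-1085482276738173/8796093022208
(5,3): OLD=5495473856598639/70368744177664 → NEW=0, ERR=5495473856598639/70368744177664
(5,4): OLD=822054846133524037/4503599627370496 → NEW=255, ERR=-326363058845952443/4503599627370496
(5,5): OLD=6047554480644626229/36028797018963968 → NEW=255, ERR=-3139788759191185611/36028797018963968
(5,6): OLD=98024024271937050235/576460752303423488 → NEW=255, ERR=-48973467565435939205/576460752303423488
(6,0): OLD=1705341427032599/17592186044416 → NEW=0, ERR=1705341427032599/17592186044416
(6,1): OLD=34454475043789251/281474976710656 → NEW=0, ERR=34454475043789251/281474976710656
(6,2): OLD=621627472729839721/4503599627370496 → NEW=255, ERR=-526790432249636759/4503599627370496
(6,3): OLD=2987853662552432439/36028797018963968 → NEW=0, ERR=2987853662552432439/36028797018963968
(6,4): OLD=11614003654659776285/72057594037927936 → NEW=255, ERR=-6760682825011847395/72057594037927936
(6,5): OLD=933964473837859370201/9223372036854775808 → NEW=0, ERR=933964473837859370201/9223372036854775808
(6,6): OLD=33249339890878272892255/147573952589676412928 → NEW=255, ERR=-4382018019489212404385/147573952589676412928
Row 0: ..#.###
Row 1: ...#.##
Row 2: .#.#.##
Row 3: ..#.###
Row 4: ..#.#.#
Row 5: ..#.###
Row 6: ..#.#.#

Answer: ..#.###
...#.##
.#.#.##
..#.###
..#.#.#
..#.###
..#.#.#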